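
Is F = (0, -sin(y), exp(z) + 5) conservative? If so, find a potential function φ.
Yes, F is conservative. φ = 5*z + exp(z) + cos(y)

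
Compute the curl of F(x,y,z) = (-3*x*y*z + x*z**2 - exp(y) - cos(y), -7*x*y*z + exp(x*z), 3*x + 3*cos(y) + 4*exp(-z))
(7*x*y - x*exp(x*z) - 3*sin(y), -3*x*y + 2*x*z - 3, 3*x*z - 7*y*z + z*exp(x*z) + exp(y) - sin(y))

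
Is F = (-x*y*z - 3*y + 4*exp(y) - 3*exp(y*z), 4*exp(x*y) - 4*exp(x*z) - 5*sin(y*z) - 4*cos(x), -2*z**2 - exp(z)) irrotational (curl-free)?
No, ∇×F = (4*x*exp(x*z) + 5*y*cos(y*z), y*(-x - 3*exp(y*z)), x*z + 4*y*exp(x*y) - 4*z*exp(x*z) + 3*z*exp(y*z) - 4*exp(y) + 4*sin(x) + 3)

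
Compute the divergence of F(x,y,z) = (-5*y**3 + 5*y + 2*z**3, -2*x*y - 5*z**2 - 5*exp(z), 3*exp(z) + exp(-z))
-2*x + 3*exp(z) - exp(-z)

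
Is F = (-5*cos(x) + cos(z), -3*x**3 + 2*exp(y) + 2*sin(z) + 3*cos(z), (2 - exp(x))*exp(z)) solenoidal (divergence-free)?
No, ∇·F = (2 - exp(x))*exp(z) + 2*exp(y) + 5*sin(x)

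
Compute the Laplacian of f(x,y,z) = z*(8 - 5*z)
-10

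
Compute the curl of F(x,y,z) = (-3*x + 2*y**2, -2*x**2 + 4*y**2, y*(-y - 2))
(-2*y - 2, 0, -4*x - 4*y)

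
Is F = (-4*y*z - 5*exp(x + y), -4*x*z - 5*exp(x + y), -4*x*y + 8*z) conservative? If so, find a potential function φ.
Yes, F is conservative. φ = -4*x*y*z + 4*z**2 - 5*exp(x + y)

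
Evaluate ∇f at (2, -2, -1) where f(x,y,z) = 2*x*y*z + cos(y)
(4, -4 + sin(2), -8)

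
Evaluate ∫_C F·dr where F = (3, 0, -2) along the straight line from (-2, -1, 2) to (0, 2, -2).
14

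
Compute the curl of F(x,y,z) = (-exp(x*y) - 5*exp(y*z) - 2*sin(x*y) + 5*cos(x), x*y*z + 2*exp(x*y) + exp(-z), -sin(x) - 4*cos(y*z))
(-x*y + 4*z*sin(y*z) + exp(-z), -5*y*exp(y*z) + cos(x), x*exp(x*y) + 2*x*cos(x*y) + y*z + 2*y*exp(x*y) + 5*z*exp(y*z))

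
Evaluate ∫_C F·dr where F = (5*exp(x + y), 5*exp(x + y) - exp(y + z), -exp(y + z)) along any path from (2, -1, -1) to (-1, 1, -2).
-5*E - exp(-1) + exp(-2) + 5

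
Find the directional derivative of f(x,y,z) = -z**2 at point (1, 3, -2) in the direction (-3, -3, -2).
-4*sqrt(22)/11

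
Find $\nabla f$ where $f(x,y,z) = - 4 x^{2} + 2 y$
(-8*x, 2, 0)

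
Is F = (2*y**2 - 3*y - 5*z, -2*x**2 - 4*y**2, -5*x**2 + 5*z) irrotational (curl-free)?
No, ∇×F = (0, 10*x - 5, -4*x - 4*y + 3)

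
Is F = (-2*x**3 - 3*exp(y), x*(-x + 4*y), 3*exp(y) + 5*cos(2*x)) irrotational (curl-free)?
No, ∇×F = (3*exp(y), 10*sin(2*x), -2*x + 4*y + 3*exp(y))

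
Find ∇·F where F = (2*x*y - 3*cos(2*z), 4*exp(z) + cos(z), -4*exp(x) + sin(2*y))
2*y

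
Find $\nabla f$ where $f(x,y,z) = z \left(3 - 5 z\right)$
(0, 0, 3 - 10*z)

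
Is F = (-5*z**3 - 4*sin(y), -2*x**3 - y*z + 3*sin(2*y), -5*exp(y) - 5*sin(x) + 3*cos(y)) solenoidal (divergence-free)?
No, ∇·F = -z + 6*cos(2*y)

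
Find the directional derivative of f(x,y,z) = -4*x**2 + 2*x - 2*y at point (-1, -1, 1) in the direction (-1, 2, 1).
-7*sqrt(6)/3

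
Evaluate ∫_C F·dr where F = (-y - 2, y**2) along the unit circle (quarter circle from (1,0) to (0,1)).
pi/4 + 7/3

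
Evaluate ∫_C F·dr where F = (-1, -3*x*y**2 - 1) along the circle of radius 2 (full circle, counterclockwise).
-12*pi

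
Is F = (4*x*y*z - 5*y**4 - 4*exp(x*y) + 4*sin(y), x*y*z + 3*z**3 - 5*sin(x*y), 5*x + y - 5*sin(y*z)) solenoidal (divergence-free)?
No, ∇·F = x*z - 5*x*cos(x*y) + 4*y*z - 4*y*exp(x*y) - 5*y*cos(y*z)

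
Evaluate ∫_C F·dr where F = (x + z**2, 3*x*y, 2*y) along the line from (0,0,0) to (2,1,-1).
11/3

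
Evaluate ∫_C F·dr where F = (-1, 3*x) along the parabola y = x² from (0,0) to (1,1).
1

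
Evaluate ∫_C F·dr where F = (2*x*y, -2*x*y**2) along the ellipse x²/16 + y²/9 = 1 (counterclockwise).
-54*pi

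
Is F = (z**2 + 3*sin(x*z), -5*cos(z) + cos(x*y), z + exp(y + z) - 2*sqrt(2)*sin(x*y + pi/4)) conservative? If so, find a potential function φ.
No, ∇×F = (-2*sqrt(2)*x*cos(x*y + pi/4) + exp(y + z) - 5*sin(z), 3*x*cos(x*z) + 2*sqrt(2)*y*cos(x*y + pi/4) + 2*z, -y*sin(x*y)) ≠ 0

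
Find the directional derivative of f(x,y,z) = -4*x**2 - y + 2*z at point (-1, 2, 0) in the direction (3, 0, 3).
5*sqrt(2)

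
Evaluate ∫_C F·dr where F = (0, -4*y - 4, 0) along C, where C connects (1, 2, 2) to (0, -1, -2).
18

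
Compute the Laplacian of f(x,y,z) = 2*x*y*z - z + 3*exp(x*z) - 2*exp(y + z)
3*x**2*exp(x*z) + 3*z**2*exp(x*z) - 4*exp(y + z)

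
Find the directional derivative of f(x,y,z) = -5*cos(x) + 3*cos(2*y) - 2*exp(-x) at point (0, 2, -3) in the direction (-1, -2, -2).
4*sin(4) - 2/3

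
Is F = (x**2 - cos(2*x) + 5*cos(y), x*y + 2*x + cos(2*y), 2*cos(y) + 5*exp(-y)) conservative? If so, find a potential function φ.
No, ∇×F = (-2*sin(y) - 5*exp(-y), 0, y + 5*sin(y) + 2) ≠ 0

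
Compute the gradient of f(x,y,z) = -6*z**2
(0, 0, -12*z)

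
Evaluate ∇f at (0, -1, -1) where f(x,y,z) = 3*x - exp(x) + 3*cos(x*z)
(2, 0, 0)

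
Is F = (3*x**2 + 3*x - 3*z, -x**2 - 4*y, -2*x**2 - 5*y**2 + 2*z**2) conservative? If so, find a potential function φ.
No, ∇×F = (-10*y, 4*x - 3, -2*x) ≠ 0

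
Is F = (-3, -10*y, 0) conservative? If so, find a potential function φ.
Yes, F is conservative. φ = -3*x - 5*y**2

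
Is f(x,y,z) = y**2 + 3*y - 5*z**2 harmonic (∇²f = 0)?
No, ∇²f = -8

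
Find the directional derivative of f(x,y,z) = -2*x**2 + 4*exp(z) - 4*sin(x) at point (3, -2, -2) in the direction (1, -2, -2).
-4 - 8*exp(-2)/3 - 4*cos(3)/3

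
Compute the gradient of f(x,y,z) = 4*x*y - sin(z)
(4*y, 4*x, -cos(z))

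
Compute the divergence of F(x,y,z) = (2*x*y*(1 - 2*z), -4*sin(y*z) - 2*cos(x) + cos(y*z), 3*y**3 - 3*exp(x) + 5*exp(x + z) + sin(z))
-2*y*(2*z - 1) - z*sin(y*z) - 4*z*cos(y*z) + 5*exp(x + z) + cos(z)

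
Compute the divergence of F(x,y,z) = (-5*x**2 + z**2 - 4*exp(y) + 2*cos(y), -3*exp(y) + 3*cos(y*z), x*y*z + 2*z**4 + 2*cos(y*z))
x*y - 10*x - 2*y*sin(y*z) + 8*z**3 - 3*z*sin(y*z) - 3*exp(y)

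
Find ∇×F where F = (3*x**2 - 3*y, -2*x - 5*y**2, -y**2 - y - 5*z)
(-2*y - 1, 0, 1)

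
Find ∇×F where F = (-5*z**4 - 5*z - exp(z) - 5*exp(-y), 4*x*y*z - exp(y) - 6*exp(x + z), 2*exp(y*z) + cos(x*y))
(-4*x*y - x*sin(x*y) + 2*z*exp(y*z) + 6*exp(x + z), y*sin(x*y) - 20*z**3 - exp(z) - 5, 4*y*z - 6*exp(x + z) - 5*exp(-y))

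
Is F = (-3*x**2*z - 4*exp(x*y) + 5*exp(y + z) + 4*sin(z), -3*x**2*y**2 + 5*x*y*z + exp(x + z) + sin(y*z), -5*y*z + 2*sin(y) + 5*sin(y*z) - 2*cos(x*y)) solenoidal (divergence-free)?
No, ∇·F = -6*x**2*y - x*z - 4*y*exp(x*y) + 5*y*cos(y*z) - 5*y + z*cos(y*z)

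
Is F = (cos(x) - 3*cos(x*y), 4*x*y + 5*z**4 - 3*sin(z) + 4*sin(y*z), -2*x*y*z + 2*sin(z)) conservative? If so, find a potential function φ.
No, ∇×F = (-2*x*z - 4*y*cos(y*z) - 20*z**3 + 3*cos(z), 2*y*z, -3*x*sin(x*y) + 4*y) ≠ 0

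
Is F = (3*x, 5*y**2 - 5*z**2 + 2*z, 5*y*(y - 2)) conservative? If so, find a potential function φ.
No, ∇×F = (10*y + 10*z - 12, 0, 0) ≠ 0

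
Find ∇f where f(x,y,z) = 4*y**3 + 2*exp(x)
(2*exp(x), 12*y**2, 0)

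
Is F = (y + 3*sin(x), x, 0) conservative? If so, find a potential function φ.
Yes, F is conservative. φ = x*y - 3*cos(x)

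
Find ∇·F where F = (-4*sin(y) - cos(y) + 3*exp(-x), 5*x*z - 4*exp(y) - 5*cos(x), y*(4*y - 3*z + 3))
-3*y - 4*exp(y) - 3*exp(-x)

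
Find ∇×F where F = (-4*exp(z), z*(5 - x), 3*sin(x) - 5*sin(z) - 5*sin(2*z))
(x - 5, -4*exp(z) - 3*cos(x), -z)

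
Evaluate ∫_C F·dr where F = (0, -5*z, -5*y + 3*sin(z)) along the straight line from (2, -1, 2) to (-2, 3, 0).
-13 + 3*cos(2)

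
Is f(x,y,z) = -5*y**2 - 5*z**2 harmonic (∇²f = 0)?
No, ∇²f = -20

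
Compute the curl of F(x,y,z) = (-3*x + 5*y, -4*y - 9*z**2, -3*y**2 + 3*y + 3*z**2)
(-6*y + 18*z + 3, 0, -5)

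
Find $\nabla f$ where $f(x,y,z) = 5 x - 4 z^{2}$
(5, 0, -8*z)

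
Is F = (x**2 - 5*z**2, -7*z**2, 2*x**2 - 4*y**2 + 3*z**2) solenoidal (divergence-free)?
No, ∇·F = 2*x + 6*z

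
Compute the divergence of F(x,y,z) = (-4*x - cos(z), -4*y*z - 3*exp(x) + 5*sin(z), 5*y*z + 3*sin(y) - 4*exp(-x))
5*y - 4*z - 4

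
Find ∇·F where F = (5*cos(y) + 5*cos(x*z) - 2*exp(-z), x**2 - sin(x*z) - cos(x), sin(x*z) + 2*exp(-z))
x*cos(x*z) - 5*z*sin(x*z) - 2*exp(-z)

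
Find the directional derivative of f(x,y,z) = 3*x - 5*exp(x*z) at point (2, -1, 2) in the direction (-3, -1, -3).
3*sqrt(19)*(-3 + 20*exp(4))/19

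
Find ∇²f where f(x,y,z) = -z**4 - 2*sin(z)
-12*z**2 + 2*sin(z)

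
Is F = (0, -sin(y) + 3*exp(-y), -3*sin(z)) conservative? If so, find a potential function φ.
Yes, F is conservative. φ = cos(y) + 3*cos(z) - 3*exp(-y)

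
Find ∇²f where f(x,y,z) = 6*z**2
12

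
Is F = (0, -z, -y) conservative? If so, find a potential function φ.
Yes, F is conservative. φ = -y*z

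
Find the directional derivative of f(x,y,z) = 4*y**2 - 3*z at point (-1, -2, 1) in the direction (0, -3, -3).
19*sqrt(2)/2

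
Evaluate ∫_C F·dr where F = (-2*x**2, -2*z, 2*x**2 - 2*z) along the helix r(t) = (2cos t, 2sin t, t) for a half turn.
-pi**2 + 4*pi + 56/3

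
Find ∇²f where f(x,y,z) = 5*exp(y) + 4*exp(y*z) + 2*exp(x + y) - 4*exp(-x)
4*y**2*exp(y*z) + 4*z**2*exp(y*z) + 5*exp(y) + 4*exp(x + y) - 4*exp(-x)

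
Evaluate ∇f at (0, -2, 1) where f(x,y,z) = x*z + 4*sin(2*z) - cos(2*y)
(1, -2*sin(4), 8*cos(2))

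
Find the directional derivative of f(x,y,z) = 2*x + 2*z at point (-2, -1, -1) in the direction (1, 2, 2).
2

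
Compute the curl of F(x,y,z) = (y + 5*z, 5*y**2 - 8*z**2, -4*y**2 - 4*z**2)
(-8*y + 16*z, 5, -1)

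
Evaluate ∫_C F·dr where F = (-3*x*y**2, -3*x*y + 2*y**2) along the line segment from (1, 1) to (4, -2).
-213/4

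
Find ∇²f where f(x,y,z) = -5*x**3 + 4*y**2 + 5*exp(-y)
-30*x + 8 + 5*exp(-y)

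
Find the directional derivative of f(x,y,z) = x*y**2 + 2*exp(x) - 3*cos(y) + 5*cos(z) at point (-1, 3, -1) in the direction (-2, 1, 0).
sqrt(5)*(-24*E - 4 + 3*E*sin(3))*exp(-1)/5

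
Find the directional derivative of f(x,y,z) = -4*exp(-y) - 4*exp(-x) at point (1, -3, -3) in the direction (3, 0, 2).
12*sqrt(13)*exp(-1)/13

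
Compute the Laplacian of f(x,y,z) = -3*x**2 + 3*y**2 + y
0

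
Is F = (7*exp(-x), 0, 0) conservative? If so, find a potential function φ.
Yes, F is conservative. φ = -7*exp(-x)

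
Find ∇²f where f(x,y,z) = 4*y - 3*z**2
-6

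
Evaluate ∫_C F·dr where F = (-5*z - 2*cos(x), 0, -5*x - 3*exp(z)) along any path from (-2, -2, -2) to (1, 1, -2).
-2*sin(2) - 2*sin(1) + 30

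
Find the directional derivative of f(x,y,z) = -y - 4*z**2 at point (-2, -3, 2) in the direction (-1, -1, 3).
-47*sqrt(11)/11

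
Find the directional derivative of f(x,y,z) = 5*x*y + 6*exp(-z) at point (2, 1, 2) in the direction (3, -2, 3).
sqrt(22)*(-5*exp(2) - 18)*exp(-2)/22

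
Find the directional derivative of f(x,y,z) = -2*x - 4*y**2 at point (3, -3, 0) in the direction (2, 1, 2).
20/3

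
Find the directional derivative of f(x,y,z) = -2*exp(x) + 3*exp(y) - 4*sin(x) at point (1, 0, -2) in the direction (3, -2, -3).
-3*sqrt(22)*(1 + 2*cos(1) + E)/11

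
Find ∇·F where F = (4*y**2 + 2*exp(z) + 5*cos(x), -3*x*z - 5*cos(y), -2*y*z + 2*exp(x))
-2*y - 5*sin(x) + 5*sin(y)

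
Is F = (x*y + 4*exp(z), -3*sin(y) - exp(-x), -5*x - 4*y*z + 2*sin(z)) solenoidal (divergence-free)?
No, ∇·F = -3*y - 3*cos(y) + 2*cos(z)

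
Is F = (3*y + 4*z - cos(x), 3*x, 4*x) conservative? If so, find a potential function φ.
Yes, F is conservative. φ = 3*x*y + 4*x*z - sin(x)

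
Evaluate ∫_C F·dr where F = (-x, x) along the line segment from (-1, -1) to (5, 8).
6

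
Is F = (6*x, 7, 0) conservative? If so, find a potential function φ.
Yes, F is conservative. φ = 3*x**2 + 7*y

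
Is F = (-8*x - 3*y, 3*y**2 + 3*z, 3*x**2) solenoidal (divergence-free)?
No, ∇·F = 6*y - 8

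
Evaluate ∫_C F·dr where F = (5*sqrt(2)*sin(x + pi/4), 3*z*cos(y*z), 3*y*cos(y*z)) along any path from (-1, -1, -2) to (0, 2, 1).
-5 + 5*sqrt(2)*sin(pi/4 + 1)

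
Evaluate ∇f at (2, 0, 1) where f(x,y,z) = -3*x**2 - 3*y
(-12, -3, 0)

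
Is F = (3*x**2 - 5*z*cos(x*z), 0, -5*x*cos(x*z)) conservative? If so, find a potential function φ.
Yes, F is conservative. φ = x**3 - 5*sin(x*z)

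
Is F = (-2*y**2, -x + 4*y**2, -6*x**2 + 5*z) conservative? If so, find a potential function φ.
No, ∇×F = (0, 12*x, 4*y - 1) ≠ 0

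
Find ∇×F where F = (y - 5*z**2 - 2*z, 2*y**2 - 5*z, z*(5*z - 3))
(5, -10*z - 2, -1)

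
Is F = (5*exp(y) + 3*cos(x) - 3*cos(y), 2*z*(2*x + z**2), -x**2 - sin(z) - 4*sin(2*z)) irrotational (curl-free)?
No, ∇×F = (-4*x - 6*z**2, 2*x, 4*z - 5*exp(y) - 3*sin(y))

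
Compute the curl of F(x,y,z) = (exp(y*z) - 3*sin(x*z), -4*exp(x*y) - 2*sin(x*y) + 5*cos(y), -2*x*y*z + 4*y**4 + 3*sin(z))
(-2*x*z + 16*y**3, -3*x*cos(x*z) + 2*y*z + y*exp(y*z), -4*y*exp(x*y) - 2*y*cos(x*y) - z*exp(y*z))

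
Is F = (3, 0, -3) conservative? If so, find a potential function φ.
Yes, F is conservative. φ = 3*x - 3*z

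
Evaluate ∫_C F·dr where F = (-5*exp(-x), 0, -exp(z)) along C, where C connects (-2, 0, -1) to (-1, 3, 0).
-5*exp(2) - 1 + exp(-1) + 5*E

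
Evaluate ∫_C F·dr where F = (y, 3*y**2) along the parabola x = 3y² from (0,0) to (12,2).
24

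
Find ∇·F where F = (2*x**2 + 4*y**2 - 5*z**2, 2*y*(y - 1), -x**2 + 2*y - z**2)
4*x + 4*y - 2*z - 2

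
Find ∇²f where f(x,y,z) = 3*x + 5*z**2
10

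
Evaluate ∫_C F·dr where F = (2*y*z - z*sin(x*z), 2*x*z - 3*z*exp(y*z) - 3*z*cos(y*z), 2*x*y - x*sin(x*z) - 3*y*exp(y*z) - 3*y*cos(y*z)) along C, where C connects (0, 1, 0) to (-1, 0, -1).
-1 + cos(1)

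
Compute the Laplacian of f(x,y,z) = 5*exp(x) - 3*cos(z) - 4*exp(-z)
5*exp(x) + 3*cos(z) - 4*exp(-z)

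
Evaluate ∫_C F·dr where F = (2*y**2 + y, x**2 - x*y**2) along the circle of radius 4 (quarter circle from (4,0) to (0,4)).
-20*pi - 128/3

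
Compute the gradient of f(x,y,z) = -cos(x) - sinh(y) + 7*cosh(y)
(sin(x), 7*sinh(y) - cosh(y), 0)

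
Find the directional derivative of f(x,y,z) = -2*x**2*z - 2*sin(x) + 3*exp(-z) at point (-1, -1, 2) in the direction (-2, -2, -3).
sqrt(17)*(-10*exp(2) + 9 + 4*exp(2)*cos(1))*exp(-2)/17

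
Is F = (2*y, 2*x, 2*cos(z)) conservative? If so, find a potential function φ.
Yes, F is conservative. φ = 2*x*y + 2*sin(z)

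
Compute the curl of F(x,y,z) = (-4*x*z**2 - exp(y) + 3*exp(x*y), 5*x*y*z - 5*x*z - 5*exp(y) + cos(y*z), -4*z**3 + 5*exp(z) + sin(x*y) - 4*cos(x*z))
(-5*x*y + x*cos(x*y) + 5*x + y*sin(y*z), -8*x*z - y*cos(x*y) - 4*z*sin(x*z), -3*x*exp(x*y) + 5*y*z - 5*z + exp(y))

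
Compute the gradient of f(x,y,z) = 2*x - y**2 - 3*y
(2, -2*y - 3, 0)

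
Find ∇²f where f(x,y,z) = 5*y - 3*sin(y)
3*sin(y)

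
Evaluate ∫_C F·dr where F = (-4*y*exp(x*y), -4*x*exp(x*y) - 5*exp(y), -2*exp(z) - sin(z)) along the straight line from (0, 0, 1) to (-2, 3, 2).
-5*exp(3) - 2*exp(2) - cos(1) + cos(2) - 4*exp(-6) + 2*E + 9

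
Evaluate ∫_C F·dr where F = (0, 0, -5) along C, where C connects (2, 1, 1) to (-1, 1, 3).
-10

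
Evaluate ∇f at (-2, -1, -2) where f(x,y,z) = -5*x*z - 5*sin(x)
(10 - 5*cos(2), 0, 10)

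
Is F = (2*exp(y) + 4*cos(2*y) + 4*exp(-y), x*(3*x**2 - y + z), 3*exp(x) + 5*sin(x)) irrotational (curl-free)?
No, ∇×F = (-x, -3*exp(x) - 5*cos(x), 9*x**2 - y + z - 2*exp(y) + 8*sin(2*y) + 4*exp(-y))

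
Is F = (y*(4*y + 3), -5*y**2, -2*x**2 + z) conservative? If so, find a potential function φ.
No, ∇×F = (0, 4*x, -8*y - 3) ≠ 0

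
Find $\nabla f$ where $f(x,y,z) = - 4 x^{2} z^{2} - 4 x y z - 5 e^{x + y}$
(-8*x*z**2 - 4*y*z - 5*exp(x + y), -4*x*z - 5*exp(x + y), 4*x*(-2*x*z - y))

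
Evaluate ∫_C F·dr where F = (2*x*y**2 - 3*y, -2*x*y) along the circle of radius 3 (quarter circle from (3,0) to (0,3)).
-117/2 + 27*pi/4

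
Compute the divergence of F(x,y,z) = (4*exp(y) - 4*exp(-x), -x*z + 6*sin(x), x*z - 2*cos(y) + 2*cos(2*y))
x + 4*exp(-x)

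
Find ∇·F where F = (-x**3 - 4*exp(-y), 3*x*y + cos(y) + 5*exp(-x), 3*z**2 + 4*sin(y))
-3*x**2 + 3*x + 6*z - sin(y)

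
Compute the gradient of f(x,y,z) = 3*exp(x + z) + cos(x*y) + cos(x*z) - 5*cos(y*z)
(-y*sin(x*y) - z*sin(x*z) + 3*exp(x + z), -x*sin(x*y) + 5*z*sin(y*z), -x*sin(x*z) + 5*y*sin(y*z) + 3*exp(x + z))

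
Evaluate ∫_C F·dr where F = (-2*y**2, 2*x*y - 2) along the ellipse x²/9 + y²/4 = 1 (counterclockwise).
0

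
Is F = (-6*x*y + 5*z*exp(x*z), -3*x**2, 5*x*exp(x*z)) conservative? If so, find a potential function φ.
Yes, F is conservative. φ = -3*x**2*y + 5*exp(x*z)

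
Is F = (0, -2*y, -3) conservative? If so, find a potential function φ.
Yes, F is conservative. φ = -y**2 - 3*z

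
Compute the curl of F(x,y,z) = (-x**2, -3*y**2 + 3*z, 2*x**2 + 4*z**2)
(-3, -4*x, 0)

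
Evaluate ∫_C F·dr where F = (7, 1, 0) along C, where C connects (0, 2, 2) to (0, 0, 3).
-2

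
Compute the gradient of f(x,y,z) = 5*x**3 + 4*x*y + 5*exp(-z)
(15*x**2 + 4*y, 4*x, -5*exp(-z))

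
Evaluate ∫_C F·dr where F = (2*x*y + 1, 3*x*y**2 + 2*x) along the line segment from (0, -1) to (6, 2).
201/2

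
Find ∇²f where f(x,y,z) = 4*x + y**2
2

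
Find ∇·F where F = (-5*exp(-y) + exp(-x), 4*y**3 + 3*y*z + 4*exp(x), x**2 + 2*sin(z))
12*y**2 + 3*z + 2*cos(z) - exp(-x)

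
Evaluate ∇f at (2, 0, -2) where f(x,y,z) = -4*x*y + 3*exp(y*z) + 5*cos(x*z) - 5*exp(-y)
(-10*sin(4), -9, 10*sin(4))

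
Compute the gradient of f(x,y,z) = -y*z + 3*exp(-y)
(0, -z - 3*exp(-y), -y)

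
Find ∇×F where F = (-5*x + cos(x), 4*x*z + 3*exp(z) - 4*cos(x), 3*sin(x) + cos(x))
(-4*x - 3*exp(z), sin(x) - 3*cos(x), 4*z + 4*sin(x))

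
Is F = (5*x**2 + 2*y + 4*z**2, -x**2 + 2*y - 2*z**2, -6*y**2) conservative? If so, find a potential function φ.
No, ∇×F = (-12*y + 4*z, 8*z, -2*x - 2) ≠ 0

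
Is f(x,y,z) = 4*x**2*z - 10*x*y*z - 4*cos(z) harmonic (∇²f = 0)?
No, ∇²f = 8*z + 4*cos(z)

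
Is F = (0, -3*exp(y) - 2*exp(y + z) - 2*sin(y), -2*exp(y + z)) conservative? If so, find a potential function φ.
Yes, F is conservative. φ = -3*exp(y) - 2*exp(y + z) + 2*cos(y)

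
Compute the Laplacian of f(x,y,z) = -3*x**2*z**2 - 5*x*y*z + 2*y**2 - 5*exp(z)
-6*x**2 - 6*z**2 - 5*exp(z) + 4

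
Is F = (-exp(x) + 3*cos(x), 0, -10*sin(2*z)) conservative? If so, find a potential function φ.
Yes, F is conservative. φ = -exp(x) + 3*sin(x) + 5*cos(2*z)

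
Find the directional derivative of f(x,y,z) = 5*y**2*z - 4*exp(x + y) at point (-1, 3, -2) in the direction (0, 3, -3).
sqrt(2)*(-105 - 4*exp(2))/2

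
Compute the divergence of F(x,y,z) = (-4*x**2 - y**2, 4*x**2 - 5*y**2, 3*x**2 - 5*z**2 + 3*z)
-8*x - 10*y - 10*z + 3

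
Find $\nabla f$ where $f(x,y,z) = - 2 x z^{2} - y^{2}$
(-2*z**2, -2*y, -4*x*z)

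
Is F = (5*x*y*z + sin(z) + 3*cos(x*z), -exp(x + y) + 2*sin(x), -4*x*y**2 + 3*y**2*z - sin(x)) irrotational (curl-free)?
No, ∇×F = (2*y*(-4*x + 3*z), 5*x*y - 3*x*sin(x*z) + 4*y**2 + cos(x) + cos(z), -5*x*z - exp(x + y) + 2*cos(x))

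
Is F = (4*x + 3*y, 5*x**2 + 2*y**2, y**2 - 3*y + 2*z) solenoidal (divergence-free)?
No, ∇·F = 4*y + 6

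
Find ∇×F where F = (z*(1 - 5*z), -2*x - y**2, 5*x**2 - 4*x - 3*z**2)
(0, -10*x - 10*z + 5, -2)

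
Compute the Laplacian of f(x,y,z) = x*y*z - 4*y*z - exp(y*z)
(-y**2 - z**2)*exp(y*z)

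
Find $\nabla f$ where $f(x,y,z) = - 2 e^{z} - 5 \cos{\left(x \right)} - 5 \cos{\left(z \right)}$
(5*sin(x), 0, -2*exp(z) + 5*sin(z))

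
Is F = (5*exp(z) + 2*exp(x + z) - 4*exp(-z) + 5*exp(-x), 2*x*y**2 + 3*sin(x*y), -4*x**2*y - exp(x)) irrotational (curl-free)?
No, ∇×F = (-4*x**2, 8*x*y + exp(x) + 5*exp(z) + 2*exp(x + z) + 4*exp(-z), y*(2*y + 3*cos(x*y)))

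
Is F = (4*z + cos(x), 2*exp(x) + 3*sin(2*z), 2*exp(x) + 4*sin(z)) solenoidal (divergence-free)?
No, ∇·F = -sin(x) + 4*cos(z)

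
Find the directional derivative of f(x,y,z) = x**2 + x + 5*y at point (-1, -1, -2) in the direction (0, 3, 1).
3*sqrt(10)/2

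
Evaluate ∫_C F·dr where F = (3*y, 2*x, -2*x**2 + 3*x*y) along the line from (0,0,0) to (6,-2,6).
-246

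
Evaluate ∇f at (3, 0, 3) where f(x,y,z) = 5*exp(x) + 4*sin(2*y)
(5*exp(3), 8, 0)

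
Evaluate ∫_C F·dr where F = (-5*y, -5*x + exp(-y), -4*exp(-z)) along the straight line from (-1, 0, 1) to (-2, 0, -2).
-(4 - 4*exp(3))*exp(-1)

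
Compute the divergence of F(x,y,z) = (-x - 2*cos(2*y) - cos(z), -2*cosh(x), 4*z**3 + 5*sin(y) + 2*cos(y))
12*z**2 - 1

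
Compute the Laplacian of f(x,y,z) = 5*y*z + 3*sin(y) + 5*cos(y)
-3*sin(y) - 5*cos(y)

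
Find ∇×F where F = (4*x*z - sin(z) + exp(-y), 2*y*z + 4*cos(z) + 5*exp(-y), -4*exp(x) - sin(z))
(-2*y + 4*sin(z), 4*x + 4*exp(x) - cos(z), exp(-y))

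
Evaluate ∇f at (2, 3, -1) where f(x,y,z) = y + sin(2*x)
(2*cos(4), 1, 0)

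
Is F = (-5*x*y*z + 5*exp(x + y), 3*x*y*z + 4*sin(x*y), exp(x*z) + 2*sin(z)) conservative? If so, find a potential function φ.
No, ∇×F = (-3*x*y, -5*x*y - z*exp(x*z), 5*x*z + 3*y*z + 4*y*cos(x*y) - 5*exp(x + y)) ≠ 0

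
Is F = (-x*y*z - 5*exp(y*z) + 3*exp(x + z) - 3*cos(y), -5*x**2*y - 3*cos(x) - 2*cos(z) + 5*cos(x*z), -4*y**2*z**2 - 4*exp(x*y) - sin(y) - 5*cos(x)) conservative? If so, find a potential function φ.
No, ∇×F = (-4*x*exp(x*y) + 5*x*sin(x*z) - 8*y*z**2 - 2*sin(z) - cos(y), -x*y + 4*y*exp(x*y) - 5*y*exp(y*z) + 3*exp(x + z) - 5*sin(x), -10*x*y + x*z + 5*z*exp(y*z) - 5*z*sin(x*z) + 3*sin(x) - 3*sin(y)) ≠ 0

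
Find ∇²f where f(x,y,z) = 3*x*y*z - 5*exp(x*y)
5*(-x**2 - y**2)*exp(x*y)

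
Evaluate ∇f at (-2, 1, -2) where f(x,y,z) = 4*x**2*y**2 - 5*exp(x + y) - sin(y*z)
(-16 - 5*exp(-1), -5*exp(-1) + 2*cos(2) + 32, -cos(2))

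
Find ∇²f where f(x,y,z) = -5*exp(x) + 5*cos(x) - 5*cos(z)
-5*exp(x) - 5*cos(x) + 5*cos(z)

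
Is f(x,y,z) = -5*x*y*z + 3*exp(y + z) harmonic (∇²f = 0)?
No, ∇²f = 6*exp(y + z)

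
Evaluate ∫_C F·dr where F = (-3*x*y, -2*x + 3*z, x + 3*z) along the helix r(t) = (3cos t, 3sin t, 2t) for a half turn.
-36 - 9*pi + 6*pi**2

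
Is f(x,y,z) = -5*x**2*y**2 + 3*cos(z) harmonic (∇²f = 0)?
No, ∇²f = -10*x**2 - 10*y**2 - 3*cos(z)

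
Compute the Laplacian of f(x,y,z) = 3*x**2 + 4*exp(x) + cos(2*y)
4*exp(x) - 4*cos(2*y) + 6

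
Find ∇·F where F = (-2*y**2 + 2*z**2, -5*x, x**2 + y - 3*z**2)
-6*z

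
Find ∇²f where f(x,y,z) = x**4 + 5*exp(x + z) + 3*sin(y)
12*x**2 + 10*exp(x + z) - 3*sin(y)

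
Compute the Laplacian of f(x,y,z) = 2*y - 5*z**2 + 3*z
-10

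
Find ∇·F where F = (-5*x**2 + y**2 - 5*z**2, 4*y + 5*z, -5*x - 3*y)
4 - 10*x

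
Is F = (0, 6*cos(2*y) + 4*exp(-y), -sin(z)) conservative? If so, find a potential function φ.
Yes, F is conservative. φ = 3*sin(2*y) + cos(z) - 4*exp(-y)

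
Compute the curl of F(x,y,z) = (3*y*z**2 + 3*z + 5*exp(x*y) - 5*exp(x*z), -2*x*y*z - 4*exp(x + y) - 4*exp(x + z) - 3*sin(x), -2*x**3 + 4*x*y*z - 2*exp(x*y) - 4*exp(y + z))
(2*x*y + 4*x*z - 2*x*exp(x*y) + 4*exp(x + z) - 4*exp(y + z), 6*x**2 - 5*x*exp(x*z) + 2*y*z + 2*y*exp(x*y) + 3, -5*x*exp(x*y) - 2*y*z - 3*z**2 - 4*exp(x + y) - 4*exp(x + z) - 3*cos(x))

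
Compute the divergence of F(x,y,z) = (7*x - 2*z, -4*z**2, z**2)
2*z + 7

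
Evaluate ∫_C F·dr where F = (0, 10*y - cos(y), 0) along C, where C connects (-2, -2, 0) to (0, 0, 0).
-20 - sin(2)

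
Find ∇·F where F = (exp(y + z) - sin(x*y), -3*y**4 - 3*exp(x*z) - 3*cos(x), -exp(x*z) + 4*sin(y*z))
-x*exp(x*z) - 12*y**3 - y*cos(x*y) + 4*y*cos(y*z)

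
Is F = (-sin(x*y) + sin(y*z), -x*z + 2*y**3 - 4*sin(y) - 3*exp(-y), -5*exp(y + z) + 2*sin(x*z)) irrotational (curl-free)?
No, ∇×F = (x - 5*exp(y + z), y*cos(y*z) - 2*z*cos(x*z), x*cos(x*y) - z*cos(y*z) - z)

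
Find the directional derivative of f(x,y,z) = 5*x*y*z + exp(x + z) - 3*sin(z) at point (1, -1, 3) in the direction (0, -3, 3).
sqrt(2)*(-20 - 3*cos(3) + exp(4))/2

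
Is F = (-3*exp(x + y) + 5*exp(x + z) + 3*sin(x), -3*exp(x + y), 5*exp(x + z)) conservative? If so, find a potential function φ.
Yes, F is conservative. φ = -3*exp(x + y) + 5*exp(x + z) - 3*cos(x)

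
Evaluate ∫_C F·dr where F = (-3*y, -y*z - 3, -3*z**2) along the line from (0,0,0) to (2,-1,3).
-22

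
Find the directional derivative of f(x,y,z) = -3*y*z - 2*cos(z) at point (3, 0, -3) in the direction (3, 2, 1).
sqrt(14)*(9 - sin(3))/7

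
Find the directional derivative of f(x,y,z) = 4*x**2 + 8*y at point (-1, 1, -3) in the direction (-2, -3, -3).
-4*sqrt(22)/11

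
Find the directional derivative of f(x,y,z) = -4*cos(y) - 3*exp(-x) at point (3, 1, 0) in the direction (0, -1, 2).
-4*sqrt(5)*sin(1)/5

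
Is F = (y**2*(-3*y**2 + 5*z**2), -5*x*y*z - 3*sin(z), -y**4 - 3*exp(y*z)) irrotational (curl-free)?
No, ∇×F = (5*x*y - 4*y**3 - 3*z*exp(y*z) + 3*cos(z), 10*y**2*z, y*(12*y**2 - 10*z**2 - 5*z))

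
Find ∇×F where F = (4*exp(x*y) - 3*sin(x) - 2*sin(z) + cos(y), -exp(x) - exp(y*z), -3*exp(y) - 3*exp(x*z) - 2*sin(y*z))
(y*exp(y*z) - 2*z*cos(y*z) - 3*exp(y), 3*z*exp(x*z) - 2*cos(z), -4*x*exp(x*y) - exp(x) + sin(y))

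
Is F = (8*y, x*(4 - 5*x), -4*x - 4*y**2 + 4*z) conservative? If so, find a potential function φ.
No, ∇×F = (-8*y, 4, -10*x - 4) ≠ 0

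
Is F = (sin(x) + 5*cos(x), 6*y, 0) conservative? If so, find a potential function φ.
Yes, F is conservative. φ = 3*y**2 + 5*sin(x) - cos(x)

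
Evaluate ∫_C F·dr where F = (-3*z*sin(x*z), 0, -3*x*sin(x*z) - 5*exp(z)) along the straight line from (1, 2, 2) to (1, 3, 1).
-5*E - 3*cos(2) + 3*cos(1) + 5*exp(2)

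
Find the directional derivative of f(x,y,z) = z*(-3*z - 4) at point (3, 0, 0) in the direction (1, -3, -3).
12*sqrt(19)/19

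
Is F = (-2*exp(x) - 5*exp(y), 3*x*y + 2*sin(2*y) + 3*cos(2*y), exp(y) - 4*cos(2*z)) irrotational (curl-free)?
No, ∇×F = (exp(y), 0, 3*y + 5*exp(y))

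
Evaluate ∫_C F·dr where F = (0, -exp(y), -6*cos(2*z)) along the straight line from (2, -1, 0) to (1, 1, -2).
-E + 3*sin(4) + exp(-1)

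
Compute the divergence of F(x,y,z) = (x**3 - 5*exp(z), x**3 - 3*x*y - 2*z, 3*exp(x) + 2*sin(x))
3*x*(x - 1)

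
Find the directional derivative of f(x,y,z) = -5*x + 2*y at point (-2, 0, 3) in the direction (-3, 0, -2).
15*sqrt(13)/13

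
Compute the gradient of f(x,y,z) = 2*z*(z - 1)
(0, 0, 4*z - 2)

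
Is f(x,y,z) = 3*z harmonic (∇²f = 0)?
Yes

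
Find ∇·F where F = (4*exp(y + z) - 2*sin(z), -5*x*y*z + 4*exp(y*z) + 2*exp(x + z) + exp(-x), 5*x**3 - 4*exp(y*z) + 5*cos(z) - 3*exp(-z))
-5*x*z - 4*y*exp(y*z) + 4*z*exp(y*z) - 5*sin(z) + 3*exp(-z)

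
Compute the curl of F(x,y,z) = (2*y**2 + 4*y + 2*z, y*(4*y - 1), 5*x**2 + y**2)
(2*y, 2 - 10*x, -4*y - 4)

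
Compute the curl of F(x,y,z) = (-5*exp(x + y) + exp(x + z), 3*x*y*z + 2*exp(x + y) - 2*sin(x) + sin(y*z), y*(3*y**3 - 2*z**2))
(-3*x*y + 12*y**3 - y*cos(y*z) - 2*z**2, exp(x + z), 3*y*z + 7*exp(x + y) - 2*cos(x))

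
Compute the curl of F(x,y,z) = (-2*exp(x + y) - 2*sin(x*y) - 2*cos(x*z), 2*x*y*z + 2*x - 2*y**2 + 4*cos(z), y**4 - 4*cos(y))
(-2*x*y + 4*y**3 + 4*sin(y) + 4*sin(z), 2*x*sin(x*z), 2*x*cos(x*y) + 2*y*z + 2*exp(x + y) + 2)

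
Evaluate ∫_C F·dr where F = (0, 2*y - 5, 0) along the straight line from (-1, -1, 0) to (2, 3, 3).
-12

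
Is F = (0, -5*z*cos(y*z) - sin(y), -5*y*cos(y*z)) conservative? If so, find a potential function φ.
Yes, F is conservative. φ = -5*sin(y*z) + cos(y)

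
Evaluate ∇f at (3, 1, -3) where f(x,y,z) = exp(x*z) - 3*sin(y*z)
(-3*exp(-9), 9*cos(3), 3*exp(-9) - 3*cos(3))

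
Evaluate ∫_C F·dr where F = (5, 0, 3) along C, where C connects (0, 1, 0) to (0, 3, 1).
3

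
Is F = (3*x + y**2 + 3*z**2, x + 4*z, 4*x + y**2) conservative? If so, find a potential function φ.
No, ∇×F = (2*y - 4, 6*z - 4, 1 - 2*y) ≠ 0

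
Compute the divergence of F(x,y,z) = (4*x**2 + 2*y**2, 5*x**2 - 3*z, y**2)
8*x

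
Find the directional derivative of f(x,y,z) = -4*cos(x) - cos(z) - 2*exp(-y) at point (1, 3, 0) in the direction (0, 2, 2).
sqrt(2)*exp(-3)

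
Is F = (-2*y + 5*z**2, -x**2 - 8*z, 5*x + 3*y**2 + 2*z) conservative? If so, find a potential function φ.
No, ∇×F = (6*y + 8, 10*z - 5, 2 - 2*x) ≠ 0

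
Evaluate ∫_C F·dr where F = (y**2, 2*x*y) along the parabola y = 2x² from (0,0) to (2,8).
128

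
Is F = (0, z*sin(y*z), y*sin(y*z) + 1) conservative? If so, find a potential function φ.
Yes, F is conservative. φ = z - cos(y*z)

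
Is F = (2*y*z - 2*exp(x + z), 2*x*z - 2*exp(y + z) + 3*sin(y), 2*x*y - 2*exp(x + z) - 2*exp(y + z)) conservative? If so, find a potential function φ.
Yes, F is conservative. φ = 2*x*y*z - 2*exp(x + z) - 2*exp(y + z) - 3*cos(y)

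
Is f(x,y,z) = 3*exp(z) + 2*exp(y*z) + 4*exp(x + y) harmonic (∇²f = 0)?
No, ∇²f = 2*y**2*exp(y*z) + 2*z**2*exp(y*z) + 3*exp(z) + 8*exp(x + y)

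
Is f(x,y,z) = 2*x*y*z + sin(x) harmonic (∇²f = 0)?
No, ∇²f = -sin(x)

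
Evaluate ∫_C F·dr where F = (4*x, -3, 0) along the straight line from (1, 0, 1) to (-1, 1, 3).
-3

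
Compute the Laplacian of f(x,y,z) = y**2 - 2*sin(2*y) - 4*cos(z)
8*sin(2*y) + 4*cos(z) + 2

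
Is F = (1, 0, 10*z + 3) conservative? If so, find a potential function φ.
Yes, F is conservative. φ = x + 5*z**2 + 3*z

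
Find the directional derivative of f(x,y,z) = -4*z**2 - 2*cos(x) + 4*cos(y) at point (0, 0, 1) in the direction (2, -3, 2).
-16*sqrt(17)/17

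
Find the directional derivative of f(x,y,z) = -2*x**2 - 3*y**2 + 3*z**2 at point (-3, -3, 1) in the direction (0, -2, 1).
-6*sqrt(5)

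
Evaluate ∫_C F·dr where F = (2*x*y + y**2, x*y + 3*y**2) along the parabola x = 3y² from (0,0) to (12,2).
1372/5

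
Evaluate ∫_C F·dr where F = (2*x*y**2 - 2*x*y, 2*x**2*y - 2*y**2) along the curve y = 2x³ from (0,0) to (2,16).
-25984/15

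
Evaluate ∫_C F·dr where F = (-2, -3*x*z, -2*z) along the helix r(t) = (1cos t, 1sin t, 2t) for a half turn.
4 - 11*pi**2/2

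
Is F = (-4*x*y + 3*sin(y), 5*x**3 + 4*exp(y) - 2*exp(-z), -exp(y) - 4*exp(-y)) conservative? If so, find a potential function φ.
No, ∇×F = (-exp(y) - 2*exp(-z) + 4*exp(-y), 0, 15*x**2 + 4*x - 3*cos(y)) ≠ 0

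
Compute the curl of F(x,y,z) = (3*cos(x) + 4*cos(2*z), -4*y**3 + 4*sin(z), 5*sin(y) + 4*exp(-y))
(5*cos(y) - 4*cos(z) - 4*exp(-y), -8*sin(2*z), 0)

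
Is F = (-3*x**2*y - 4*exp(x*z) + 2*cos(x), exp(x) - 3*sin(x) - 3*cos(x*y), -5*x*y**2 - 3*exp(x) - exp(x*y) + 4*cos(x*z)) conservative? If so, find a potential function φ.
No, ∇×F = (x*(-10*y - exp(x*y)), -4*x*exp(x*z) + 5*y**2 + y*exp(x*y) + 4*z*sin(x*z) + 3*exp(x), 3*x**2 + 3*y*sin(x*y) + exp(x) - 3*cos(x)) ≠ 0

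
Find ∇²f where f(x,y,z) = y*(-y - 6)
-2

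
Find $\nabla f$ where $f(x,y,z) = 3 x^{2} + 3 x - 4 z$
(6*x + 3, 0, -4)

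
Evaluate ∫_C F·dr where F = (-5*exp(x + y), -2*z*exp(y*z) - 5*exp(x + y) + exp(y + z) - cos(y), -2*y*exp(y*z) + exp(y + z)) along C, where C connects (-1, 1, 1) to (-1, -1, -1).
-exp(2) - 4*exp(-2) + 2*sin(1) + 5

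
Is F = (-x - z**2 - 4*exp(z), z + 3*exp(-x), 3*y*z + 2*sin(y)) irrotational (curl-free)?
No, ∇×F = (3*z + 2*cos(y) - 1, -2*z - 4*exp(z), -3*exp(-x))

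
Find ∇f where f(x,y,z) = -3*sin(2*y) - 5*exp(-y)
(0, -6*cos(2*y) + 5*exp(-y), 0)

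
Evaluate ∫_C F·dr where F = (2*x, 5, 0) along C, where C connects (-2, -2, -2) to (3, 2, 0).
25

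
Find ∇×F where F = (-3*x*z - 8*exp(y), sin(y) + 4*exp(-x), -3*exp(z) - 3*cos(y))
(3*sin(y), -3*x, 8*exp(y) - 4*exp(-x))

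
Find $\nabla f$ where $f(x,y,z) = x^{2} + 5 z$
(2*x, 0, 5)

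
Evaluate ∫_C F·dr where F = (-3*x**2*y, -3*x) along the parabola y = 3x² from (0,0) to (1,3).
-39/5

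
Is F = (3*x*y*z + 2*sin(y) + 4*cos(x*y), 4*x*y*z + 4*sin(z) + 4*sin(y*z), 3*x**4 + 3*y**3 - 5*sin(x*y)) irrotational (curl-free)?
No, ∇×F = (-4*x*y - 5*x*cos(x*y) + 9*y**2 - 4*y*cos(y*z) - 4*cos(z), -12*x**3 + 3*x*y + 5*y*cos(x*y), -3*x*z + 4*x*sin(x*y) + 4*y*z - 2*cos(y))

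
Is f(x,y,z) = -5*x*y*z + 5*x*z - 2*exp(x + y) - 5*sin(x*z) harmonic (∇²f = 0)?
No, ∇²f = 5*x**2*sin(x*z) + 5*z**2*sin(x*z) - 4*exp(x + y)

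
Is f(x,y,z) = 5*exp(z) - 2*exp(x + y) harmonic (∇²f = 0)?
No, ∇²f = 5*exp(z) - 4*exp(x + y)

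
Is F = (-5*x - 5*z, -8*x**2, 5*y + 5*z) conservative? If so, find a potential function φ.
No, ∇×F = (5, -5, -16*x) ≠ 0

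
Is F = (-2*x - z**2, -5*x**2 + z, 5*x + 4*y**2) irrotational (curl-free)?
No, ∇×F = (8*y - 1, -2*z - 5, -10*x)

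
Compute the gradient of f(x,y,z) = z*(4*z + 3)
(0, 0, 8*z + 3)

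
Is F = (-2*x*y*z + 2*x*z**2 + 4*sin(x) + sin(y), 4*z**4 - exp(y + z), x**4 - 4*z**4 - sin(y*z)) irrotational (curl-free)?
No, ∇×F = (-16*z**3 - z*cos(y*z) + exp(y + z), 2*x*(-2*x**2 - y + 2*z), 2*x*z - cos(y))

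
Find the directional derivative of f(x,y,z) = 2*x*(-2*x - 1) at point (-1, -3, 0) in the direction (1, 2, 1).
sqrt(6)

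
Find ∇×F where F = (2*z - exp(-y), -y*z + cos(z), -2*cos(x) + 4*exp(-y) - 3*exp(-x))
(y + sin(z) - 4*exp(-y), -2*sin(x) + 2 - 3*exp(-x), -exp(-y))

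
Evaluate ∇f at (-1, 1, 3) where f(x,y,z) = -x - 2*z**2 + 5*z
(-1, 0, -7)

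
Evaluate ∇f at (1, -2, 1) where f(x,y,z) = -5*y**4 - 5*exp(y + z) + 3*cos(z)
(0, 160 - 5*exp(-1), -3*sin(1) - 5*exp(-1))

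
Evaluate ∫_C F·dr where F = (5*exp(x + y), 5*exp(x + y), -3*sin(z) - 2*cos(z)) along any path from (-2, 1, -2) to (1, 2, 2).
-4*sin(2) - 5*exp(-1) + 5*exp(3)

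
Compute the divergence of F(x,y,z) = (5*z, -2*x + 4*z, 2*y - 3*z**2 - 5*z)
-6*z - 5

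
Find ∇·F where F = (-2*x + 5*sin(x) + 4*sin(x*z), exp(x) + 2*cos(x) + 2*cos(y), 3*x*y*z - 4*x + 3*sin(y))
3*x*y + 4*z*cos(x*z) - 2*sin(y) + 5*cos(x) - 2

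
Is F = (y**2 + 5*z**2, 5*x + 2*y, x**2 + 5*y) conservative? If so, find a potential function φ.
No, ∇×F = (5, -2*x + 10*z, 5 - 2*y) ≠ 0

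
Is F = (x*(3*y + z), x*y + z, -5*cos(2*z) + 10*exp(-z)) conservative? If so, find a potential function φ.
No, ∇×F = (-1, x, -3*x + y) ≠ 0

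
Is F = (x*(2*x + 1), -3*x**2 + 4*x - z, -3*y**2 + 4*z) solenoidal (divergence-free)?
No, ∇·F = 4*x + 5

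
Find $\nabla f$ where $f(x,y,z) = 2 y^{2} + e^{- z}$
(0, 4*y, -exp(-z))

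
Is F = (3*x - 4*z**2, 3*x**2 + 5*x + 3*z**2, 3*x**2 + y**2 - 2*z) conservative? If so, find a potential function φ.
No, ∇×F = (2*y - 6*z, -6*x - 8*z, 6*x + 5) ≠ 0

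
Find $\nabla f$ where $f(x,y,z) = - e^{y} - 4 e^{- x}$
(4*exp(-x), -exp(y), 0)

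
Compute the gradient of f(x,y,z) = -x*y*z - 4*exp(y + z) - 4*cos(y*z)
(-y*z, -x*z + 4*z*sin(y*z) - 4*exp(y + z), -x*y + 4*y*sin(y*z) - 4*exp(y + z))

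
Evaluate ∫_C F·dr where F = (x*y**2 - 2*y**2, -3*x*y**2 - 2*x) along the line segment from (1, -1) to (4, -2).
61/2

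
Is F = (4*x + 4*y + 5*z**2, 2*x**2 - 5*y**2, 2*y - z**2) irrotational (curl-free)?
No, ∇×F = (2, 10*z, 4*x - 4)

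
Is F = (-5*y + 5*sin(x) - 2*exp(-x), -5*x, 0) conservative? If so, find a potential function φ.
Yes, F is conservative. φ = -5*x*y - 5*cos(x) + 2*exp(-x)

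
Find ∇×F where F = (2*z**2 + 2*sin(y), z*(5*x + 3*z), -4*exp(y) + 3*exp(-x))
(-5*x - 6*z - 4*exp(y), 4*z + 3*exp(-x), 5*z - 2*cos(y))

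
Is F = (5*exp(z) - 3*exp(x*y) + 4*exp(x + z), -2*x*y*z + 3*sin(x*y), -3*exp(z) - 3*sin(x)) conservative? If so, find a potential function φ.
No, ∇×F = (2*x*y, 5*exp(z) + 4*exp(x + z) + 3*cos(x), 3*x*exp(x*y) - 2*y*z + 3*y*cos(x*y)) ≠ 0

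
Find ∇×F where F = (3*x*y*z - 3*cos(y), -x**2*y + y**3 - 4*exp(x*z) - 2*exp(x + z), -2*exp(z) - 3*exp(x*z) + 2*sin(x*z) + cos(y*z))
(4*x*exp(x*z) - z*sin(y*z) + 2*exp(x + z), 3*x*y + 3*z*exp(x*z) - 2*z*cos(x*z), -2*x*y - 3*x*z - 4*z*exp(x*z) - 2*exp(x + z) - 3*sin(y))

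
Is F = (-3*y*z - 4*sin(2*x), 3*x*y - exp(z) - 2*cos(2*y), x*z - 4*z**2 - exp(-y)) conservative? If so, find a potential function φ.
No, ∇×F = (exp(z) + exp(-y), -3*y - z, 3*y + 3*z) ≠ 0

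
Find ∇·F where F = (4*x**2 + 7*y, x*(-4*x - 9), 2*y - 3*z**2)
8*x - 6*z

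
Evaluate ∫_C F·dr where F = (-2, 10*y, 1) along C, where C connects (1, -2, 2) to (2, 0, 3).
-21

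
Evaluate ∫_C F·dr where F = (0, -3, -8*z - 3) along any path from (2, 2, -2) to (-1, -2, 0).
22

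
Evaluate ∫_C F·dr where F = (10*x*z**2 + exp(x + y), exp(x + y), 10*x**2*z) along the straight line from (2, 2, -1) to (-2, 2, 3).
161 - exp(4)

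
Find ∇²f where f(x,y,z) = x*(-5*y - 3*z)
0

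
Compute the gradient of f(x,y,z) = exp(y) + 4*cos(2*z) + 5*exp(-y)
(0, exp(y) - 5*exp(-y), -8*sin(2*z))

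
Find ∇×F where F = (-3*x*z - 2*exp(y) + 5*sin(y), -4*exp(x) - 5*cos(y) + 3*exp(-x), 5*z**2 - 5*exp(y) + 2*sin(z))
(-5*exp(y), -3*x, -4*exp(x) + 2*exp(y) - 5*cos(y) - 3*exp(-x))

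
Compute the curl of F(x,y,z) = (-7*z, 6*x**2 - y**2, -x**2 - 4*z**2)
(0, 2*x - 7, 12*x)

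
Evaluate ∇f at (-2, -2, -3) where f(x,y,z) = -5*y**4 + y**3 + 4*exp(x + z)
(4*exp(-5), 172, 4*exp(-5))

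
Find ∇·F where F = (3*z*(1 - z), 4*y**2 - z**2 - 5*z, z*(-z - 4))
8*y - 2*z - 4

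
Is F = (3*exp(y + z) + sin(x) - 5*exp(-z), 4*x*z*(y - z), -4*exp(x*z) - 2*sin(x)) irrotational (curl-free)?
No, ∇×F = (4*x*(-y + 2*z), 4*z*exp(x*z) + 3*exp(y + z) + 2*cos(x) + 5*exp(-z), 4*z*(y - z) - 3*exp(y + z))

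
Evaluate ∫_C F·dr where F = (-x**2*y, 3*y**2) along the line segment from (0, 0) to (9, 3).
-2079/4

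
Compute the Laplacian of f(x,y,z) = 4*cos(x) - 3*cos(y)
-4*cos(x) + 3*cos(y)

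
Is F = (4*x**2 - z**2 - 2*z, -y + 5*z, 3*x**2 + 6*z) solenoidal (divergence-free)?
No, ∇·F = 8*x + 5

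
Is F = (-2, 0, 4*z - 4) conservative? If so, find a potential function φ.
Yes, F is conservative. φ = -2*x + 2*z**2 - 4*z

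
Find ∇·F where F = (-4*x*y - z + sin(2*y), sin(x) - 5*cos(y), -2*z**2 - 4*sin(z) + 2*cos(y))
-4*y - 4*z + 5*sin(y) - 4*cos(z)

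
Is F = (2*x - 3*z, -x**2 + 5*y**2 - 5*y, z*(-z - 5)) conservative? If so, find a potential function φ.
No, ∇×F = (0, -3, -2*x) ≠ 0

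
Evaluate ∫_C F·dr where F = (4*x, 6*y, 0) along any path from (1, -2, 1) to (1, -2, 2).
0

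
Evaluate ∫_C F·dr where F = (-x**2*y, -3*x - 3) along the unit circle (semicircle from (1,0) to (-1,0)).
-11*pi/8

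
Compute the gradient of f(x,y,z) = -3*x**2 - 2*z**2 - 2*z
(-6*x, 0, -4*z - 2)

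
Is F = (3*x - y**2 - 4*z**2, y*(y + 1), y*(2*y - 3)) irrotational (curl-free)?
No, ∇×F = (4*y - 3, -8*z, 2*y)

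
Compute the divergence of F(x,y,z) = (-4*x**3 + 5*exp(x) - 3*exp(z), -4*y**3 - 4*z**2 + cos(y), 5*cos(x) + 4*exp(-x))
-12*x**2 - 12*y**2 + 5*exp(x) - sin(y)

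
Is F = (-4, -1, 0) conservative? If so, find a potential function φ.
Yes, F is conservative. φ = -4*x - y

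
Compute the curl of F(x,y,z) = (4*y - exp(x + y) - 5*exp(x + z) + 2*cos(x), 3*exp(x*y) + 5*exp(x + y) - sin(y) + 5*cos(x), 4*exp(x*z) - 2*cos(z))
(0, -4*z*exp(x*z) - 5*exp(x + z), 3*y*exp(x*y) + 6*exp(x + y) - 5*sin(x) - 4)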